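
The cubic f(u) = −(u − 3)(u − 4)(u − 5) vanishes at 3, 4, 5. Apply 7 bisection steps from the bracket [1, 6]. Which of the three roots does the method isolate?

f(3.5) = -0.375 < 0, so the root lies in [1, 3.5]
f(2.25) = 3.609375 > 0, so the root lies in [2.25, 3.5]
f(2.875) = 0.298828 > 0, so the root lies in [2.875, 3.5]
f(3.1875) = -0.2761 < 0, so the root lies in [2.875, 3.1875]
f(3.03125) = -0.0596 < 0, so the root lies in [2.875, 3.03125]
f(2.953125) = 0.1004 > 0, so the root lies in [2.953125, 3.03125]
f(2.9921875) = 0.0158 > 0, so the root lies in [2.9921875, 3.03125]

3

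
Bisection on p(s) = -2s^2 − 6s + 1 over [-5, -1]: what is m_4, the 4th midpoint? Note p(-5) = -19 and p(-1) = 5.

-3.25

s = -3 gives p = 1, positive; keep [-5, -3]
s = -4 gives p = -7, negative; keep [-4, -3]
s = -3.5 gives p = -2.5, negative; keep [-3.5, -3]
s = -3.25 gives p = -0.625, negative; keep [-3.25, -3]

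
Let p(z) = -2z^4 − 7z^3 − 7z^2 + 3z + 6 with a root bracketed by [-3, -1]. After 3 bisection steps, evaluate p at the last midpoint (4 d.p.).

0.1016

p(-2) = -4 < 0, so the root lies in [-2, -1]
p(-1.5) = -0.75 < 0, so the root lies in [-1.5, -1]
p(-1.25) = 0.101562 > 0, so the root lies in [-1.5, -1.25]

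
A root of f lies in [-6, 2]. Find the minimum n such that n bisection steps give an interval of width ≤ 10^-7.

27

Width after n steps is 8/2^n. Need 2^n ≥ 8/10^-7 = 80000000.
2^26 = 67108864 < 80000000 ≤ 2^27 = 134217728, so n = 27.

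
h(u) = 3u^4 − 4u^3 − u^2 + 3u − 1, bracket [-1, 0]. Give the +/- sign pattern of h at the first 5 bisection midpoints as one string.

u = -0.5 gives h = -2.0625, negative; keep [-1, -0.5]
u = -0.75 gives h = -1.175781, negative; keep [-1, -0.75]
u = -0.875 gives h = 0.047607, positive; keep [-0.875, -0.75]
u = -0.8125 gives h = -0.6447, negative; keep [-0.875, -0.8125]
u = -0.84375 gives h = -0.32, negative; keep [-0.875, -0.84375]

--+--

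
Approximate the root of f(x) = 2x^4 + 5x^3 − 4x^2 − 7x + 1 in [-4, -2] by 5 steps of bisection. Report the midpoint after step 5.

-2.6875

f(-3) = 13 > 0, so the root lies in [-3, -2]
f(-2.5) = -6.5 < 0, so the root lies in [-3, -2.5]
f(-2.75) = 0.398438 > 0, so the root lies in [-2.75, -2.5]
f(-2.625) = -3.6655 < 0, so the root lies in [-2.75, -2.625]
f(-2.6875) = -1.799 < 0, so the root lies in [-2.75, -2.6875]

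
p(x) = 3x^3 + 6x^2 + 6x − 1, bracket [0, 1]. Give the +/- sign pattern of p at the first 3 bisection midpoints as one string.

++-

m = 0.5, p(m) = 3.875 (+); new bracket [0, 0.5]
m = 0.25, p(m) = 0.921875 (+); new bracket [0, 0.25]
m = 0.125, p(m) = -0.150391 (−); new bracket [0.125, 0.25]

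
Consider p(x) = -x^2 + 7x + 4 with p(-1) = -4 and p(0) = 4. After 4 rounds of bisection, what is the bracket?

m = -0.5, p(m) = 0.25 (+); new bracket [-1, -0.5]
m = -0.75, p(m) = -1.8125 (−); new bracket [-0.75, -0.5]
m = -0.625, p(m) = -0.765625 (−); new bracket [-0.625, -0.5]
m = -0.5625, p(m) = -0.2539 (−); new bracket [-0.5625, -0.5]

[-0.5625, -0.5]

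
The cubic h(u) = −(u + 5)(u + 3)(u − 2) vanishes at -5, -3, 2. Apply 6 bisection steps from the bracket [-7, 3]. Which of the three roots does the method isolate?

2

h(-2) = 12 > 0, so the root lies in [-2, 3]
h(0.5) = 28.875 > 0, so the root lies in [0.5, 3]
h(1.75) = 8.015625 > 0, so the root lies in [1.75, 3]
h(2.375) = -14.8652 < 0, so the root lies in [1.75, 2.375]
h(2.0625) = -2.2346 < 0, so the root lies in [1.75, 2.0625]
h(1.90625) = 3.1766 > 0, so the root lies in [1.90625, 2.0625]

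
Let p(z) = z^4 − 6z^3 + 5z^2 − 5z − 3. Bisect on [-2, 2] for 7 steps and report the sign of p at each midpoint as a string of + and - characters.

-++--++

p(0) = -3 < 0, so the root lies in [-2, 0]
p(-1) = 14 > 0, so the root lies in [-1, 0]
p(-0.5) = 1.5625 > 0, so the root lies in [-0.5, 0]
p(-0.25) = -1.3398 < 0, so the root lies in [-0.5, -0.25]
p(-0.375) = -0.0857 < 0, so the root lies in [-0.5, -0.375]
p(-0.4375) = 0.6836 > 0, so the root lies in [-0.4375, -0.375]
p(-0.40625) = 0.286 > 0, so the root lies in [-0.40625, -0.375]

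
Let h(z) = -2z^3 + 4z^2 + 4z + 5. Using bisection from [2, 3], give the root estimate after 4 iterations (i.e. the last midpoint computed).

2.9375

m = 2.5, h(m) = 8.75 (+); new bracket [2.5, 3]
m = 2.75, h(m) = 4.65625 (+); new bracket [2.75, 3]
m = 2.875, h(m) = 2.035156 (+); new bracket [2.875, 3]
m = 2.9375, h(m) = 0.5708 (+); new bracket [2.9375, 3]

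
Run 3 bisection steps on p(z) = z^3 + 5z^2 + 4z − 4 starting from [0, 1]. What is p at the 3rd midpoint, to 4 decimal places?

m = 0.5, p(m) = -0.625 (−); new bracket [0.5, 1]
m = 0.75, p(m) = 2.234375 (+); new bracket [0.5, 0.75]
m = 0.625, p(m) = 0.697266 (+); new bracket [0.5, 0.625]

0.6973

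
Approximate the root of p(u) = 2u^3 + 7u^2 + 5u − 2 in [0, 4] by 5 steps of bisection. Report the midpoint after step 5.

p(2) = 52 > 0, so the root lies in [0, 2]
p(1) = 12 > 0, so the root lies in [0, 1]
p(0.5) = 2.5 > 0, so the root lies in [0, 0.5]
p(0.25) = -0.2812 < 0, so the root lies in [0.25, 0.5]
p(0.375) = 0.9648 > 0, so the root lies in [0.25, 0.375]

0.375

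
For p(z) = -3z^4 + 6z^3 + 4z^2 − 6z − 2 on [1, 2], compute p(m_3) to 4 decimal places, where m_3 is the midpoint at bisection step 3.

midpoint 1.5: p = 3.0625 > 0 → [1, 1.5]
midpoint 1.25: p = 1.144531 > 0 → [1, 1.25]
midpoint 1.125: p = 0.050049 > 0 → [1, 1.125]

0.0500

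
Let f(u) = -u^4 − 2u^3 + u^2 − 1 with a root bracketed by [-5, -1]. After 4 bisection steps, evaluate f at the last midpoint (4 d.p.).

1.2148

m = -3, f(m) = -19 (−); new bracket [-3, -1]
m = -2, f(m) = 3 (+); new bracket [-3, -2]
m = -2.5, f(m) = -2.5625 (−); new bracket [-2.5, -2]
m = -2.25, f(m) = 1.2148 (+); new bracket [-2.5, -2.25]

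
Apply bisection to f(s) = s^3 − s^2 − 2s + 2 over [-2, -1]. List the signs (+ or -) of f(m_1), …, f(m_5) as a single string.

-++-+

m = -1.5, f(m) = -0.625 (−); new bracket [-1.5, -1]
m = -1.25, f(m) = 0.984375 (+); new bracket [-1.5, -1.25]
m = -1.375, f(m) = 0.259766 (+); new bracket [-1.5, -1.375]
m = -1.4375, f(m) = -0.1619 (−); new bracket [-1.4375, -1.375]
m = -1.40625, f(m) = 0.054 (+); new bracket [-1.4375, -1.40625]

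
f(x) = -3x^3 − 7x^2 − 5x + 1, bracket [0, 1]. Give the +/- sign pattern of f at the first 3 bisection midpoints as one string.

--+

m = 0.5, f(m) = -3.625 (−); new bracket [0, 0.5]
m = 0.25, f(m) = -0.734375 (−); new bracket [0, 0.25]
m = 0.125, f(m) = 0.259766 (+); new bracket [0.125, 0.25]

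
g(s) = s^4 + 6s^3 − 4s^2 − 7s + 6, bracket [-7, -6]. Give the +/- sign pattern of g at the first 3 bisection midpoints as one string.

m = -6.5, g(m) = 19.8125 (+); new bracket [-6.5, -6]
m = -6.25, g(m) = -45.464844 (−); new bracket [-6.5, -6.25]
m = -6.375, g(m) = -14.781006 (−); new bracket [-6.5, -6.375]

+--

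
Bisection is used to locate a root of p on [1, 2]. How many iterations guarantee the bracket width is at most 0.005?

Width after n steps is 1/2^n. Need 2^n ≥ 1/0.005 = 200.
2^7 = 128 < 200 ≤ 2^8 = 256, so n = 8.

8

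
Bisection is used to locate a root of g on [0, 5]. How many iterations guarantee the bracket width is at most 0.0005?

14

Width after n steps is 5/2^n. Need 2^n ≥ 5/0.0005 = 10000.
2^13 = 8192 < 10000 ≤ 2^14 = 16384, so n = 14.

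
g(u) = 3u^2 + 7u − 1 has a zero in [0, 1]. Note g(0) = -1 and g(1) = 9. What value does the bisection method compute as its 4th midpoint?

g(0.5) = 3.25 > 0, so the root lies in [0, 0.5]
g(0.25) = 0.9375 > 0, so the root lies in [0, 0.25]
g(0.125) = -0.078125 < 0, so the root lies in [0.125, 0.25]
g(0.1875) = 0.418 > 0, so the root lies in [0.125, 0.1875]

0.1875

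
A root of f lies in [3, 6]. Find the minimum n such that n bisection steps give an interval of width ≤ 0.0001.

15

Width after n steps is 3/2^n. Need 2^n ≥ 3/0.0001 = 30000.
2^14 = 16384 < 30000 ≤ 2^15 = 32768, so n = 15.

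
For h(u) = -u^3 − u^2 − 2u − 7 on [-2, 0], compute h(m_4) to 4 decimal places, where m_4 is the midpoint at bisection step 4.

m = -1, h(m) = -5 (−); new bracket [-2, -1]
m = -1.5, h(m) = -2.875 (−); new bracket [-2, -1.5]
m = -1.75, h(m) = -1.203125 (−); new bracket [-2, -1.75]
m = -1.875, h(m) = -0.1738 (−); new bracket [-2, -1.875]

-0.1738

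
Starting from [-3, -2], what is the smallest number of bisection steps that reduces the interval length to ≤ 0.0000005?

Width after n steps is 1/2^n. Need 2^n ≥ 1/0.0000005 = 2000000.
2^20 = 1048576 < 2000000 ≤ 2^21 = 2097152, so n = 21.

21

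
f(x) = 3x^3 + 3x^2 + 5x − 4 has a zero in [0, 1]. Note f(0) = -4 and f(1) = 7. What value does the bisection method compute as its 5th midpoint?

0.53125

x = 0.5 gives f = -0.375, negative; keep [0.5, 1]
x = 0.75 gives f = 2.703125, positive; keep [0.5, 0.75]
x = 0.625 gives f = 1.029297, positive; keep [0.5, 0.625]
x = 0.5625 gives f = 0.2957, positive; keep [0.5, 0.5625]
x = 0.53125 gives f = -0.0473, negative; keep [0.53125, 0.5625]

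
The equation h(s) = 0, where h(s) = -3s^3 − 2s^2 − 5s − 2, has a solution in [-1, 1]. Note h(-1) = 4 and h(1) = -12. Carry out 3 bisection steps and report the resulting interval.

m = 0, h(m) = -2 (−); new bracket [-1, 0]
m = -0.5, h(m) = 0.375 (+); new bracket [-0.5, 0]
m = -0.25, h(m) = -0.828125 (−); new bracket [-0.5, -0.25]

[-0.5, -0.25]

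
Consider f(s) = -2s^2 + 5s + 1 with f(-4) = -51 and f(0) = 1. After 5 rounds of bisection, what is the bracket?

[-0.25, -0.125]

s = -2 gives f = -17, negative; keep [-2, 0]
s = -1 gives f = -6, negative; keep [-1, 0]
s = -0.5 gives f = -2, negative; keep [-0.5, 0]
s = -0.25 gives f = -0.375, negative; keep [-0.25, 0]
s = -0.125 gives f = 0.3438, positive; keep [-0.25, -0.125]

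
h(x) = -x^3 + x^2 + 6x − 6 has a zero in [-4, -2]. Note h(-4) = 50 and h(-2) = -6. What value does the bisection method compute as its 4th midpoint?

-2.375

m = -3, h(m) = 12 (+); new bracket [-3, -2]
m = -2.5, h(m) = 0.875 (+); new bracket [-2.5, -2]
m = -2.25, h(m) = -3.046875 (−); new bracket [-2.5, -2.25]
m = -2.375, h(m) = -1.2129 (−); new bracket [-2.5, -2.375]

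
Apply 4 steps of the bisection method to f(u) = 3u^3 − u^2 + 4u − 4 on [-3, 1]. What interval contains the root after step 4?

f(-1) = -12 < 0, so the root lies in [-1, 1]
f(0) = -4 < 0, so the root lies in [0, 1]
f(0.5) = -1.875 < 0, so the root lies in [0.5, 1]
f(0.75) = -0.2969 < 0, so the root lies in [0.75, 1]

[0.75, 1]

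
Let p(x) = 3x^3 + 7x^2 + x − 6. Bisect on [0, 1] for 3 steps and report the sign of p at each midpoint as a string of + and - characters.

--+

x = 0.5 gives p = -3.375, negative; keep [0.5, 1]
x = 0.75 gives p = -0.046875, negative; keep [0.75, 1]
x = 0.875 gives p = 2.244141, positive; keep [0.75, 0.875]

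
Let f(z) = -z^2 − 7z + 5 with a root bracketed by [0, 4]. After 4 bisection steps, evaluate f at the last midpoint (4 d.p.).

-0.8125

z = 2 gives f = -13, negative; keep [0, 2]
z = 1 gives f = -3, negative; keep [0, 1]
z = 0.5 gives f = 1.25, positive; keep [0.5, 1]
z = 0.75 gives f = -0.8125, negative; keep [0.5, 0.75]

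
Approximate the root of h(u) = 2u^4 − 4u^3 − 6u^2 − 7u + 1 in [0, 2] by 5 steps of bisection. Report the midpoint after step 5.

0.1875

u = 1 gives h = -14, negative; keep [0, 1]
u = 0.5 gives h = -4.375, negative; keep [0, 0.5]
u = 0.25 gives h = -1.179688, negative; keep [0, 0.25]
u = 0.125 gives h = 0.0239, positive; keep [0.125, 0.25]
u = 0.1875 gives h = -0.5473, negative; keep [0.125, 0.1875]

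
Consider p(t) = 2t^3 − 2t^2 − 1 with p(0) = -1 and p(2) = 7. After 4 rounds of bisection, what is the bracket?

t = 1 gives p = -1, negative; keep [1, 2]
t = 1.5 gives p = 1.25, positive; keep [1, 1.5]
t = 1.25 gives p = -0.21875, negative; keep [1.25, 1.5]
t = 1.375 gives p = 0.418, positive; keep [1.25, 1.375]

[1.25, 1.375]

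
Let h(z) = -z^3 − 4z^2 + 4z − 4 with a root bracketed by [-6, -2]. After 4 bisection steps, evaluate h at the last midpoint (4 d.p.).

midpoint -4: h = -20 < 0 → [-6, -4]
midpoint -5: h = 1 > 0 → [-5, -4]
midpoint -4.5: h = -11.875 < 0 → [-5, -4.5]
midpoint -4.75: h = -6.0781 < 0 → [-5, -4.75]

-6.0781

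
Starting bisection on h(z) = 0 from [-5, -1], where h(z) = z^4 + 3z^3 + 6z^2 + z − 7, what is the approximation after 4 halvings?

z = -3 gives h = 44, positive; keep [-3, -1]
z = -2 gives h = 7, positive; keep [-2, -1]
z = -1.5 gives h = -0.0625, negative; keep [-2, -1.5]
z = -1.75 gives h = 2.9258, positive; keep [-1.75, -1.5]

-1.75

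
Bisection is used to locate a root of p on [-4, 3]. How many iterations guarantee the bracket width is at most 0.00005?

Width after n steps is 7/2^n. Need 2^n ≥ 7/0.00005 = 140000.
2^17 = 131072 < 140000 ≤ 2^18 = 262144, so n = 18.

18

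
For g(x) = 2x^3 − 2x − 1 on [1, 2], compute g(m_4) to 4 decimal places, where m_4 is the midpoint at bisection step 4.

m = 1.5, g(m) = 2.75 (+); new bracket [1, 1.5]
m = 1.25, g(m) = 0.40625 (+); new bracket [1, 1.25]
m = 1.125, g(m) = -0.402344 (−); new bracket [1.125, 1.25]
m = 1.1875, g(m) = -0.0259 (−); new bracket [1.1875, 1.25]

-0.0259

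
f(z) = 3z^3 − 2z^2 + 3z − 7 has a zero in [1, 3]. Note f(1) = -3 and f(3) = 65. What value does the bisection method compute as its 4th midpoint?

1.375

midpoint 2: f = 15 > 0 → [1, 2]
midpoint 1.5: f = 3.125 > 0 → [1, 1.5]
midpoint 1.25: f = -0.515625 < 0 → [1.25, 1.5]
midpoint 1.375: f = 1.1426 > 0 → [1.25, 1.375]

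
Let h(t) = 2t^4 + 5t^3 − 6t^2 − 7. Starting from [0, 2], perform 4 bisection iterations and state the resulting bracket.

[1.25, 1.375]

h(1) = -6 < 0, so the root lies in [1, 2]
h(1.5) = 6.5 > 0, so the root lies in [1, 1.5]
h(1.25) = -1.726562 < 0, so the root lies in [1.25, 1.5]
h(1.375) = 1.8032 > 0, so the root lies in [1.25, 1.375]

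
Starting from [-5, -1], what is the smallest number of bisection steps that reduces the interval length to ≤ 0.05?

7

Width after n steps is 4/2^n. Need 2^n ≥ 4/0.05 = 80.
2^6 = 64 < 80 ≤ 2^7 = 128, so n = 7.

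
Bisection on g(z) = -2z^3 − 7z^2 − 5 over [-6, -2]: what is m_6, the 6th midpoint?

z = -4 gives g = 11, positive; keep [-4, -2]
z = -3 gives g = -14, negative; keep [-4, -3]
z = -3.5 gives g = -5, negative; keep [-4, -3.5]
z = -3.75 gives g = 2.0312, positive; keep [-3.75, -3.5]
z = -3.625 gives g = -1.7148, negative; keep [-3.75, -3.625]
z = -3.6875 gives g = 0.0991, positive; keep [-3.6875, -3.625]

-3.6875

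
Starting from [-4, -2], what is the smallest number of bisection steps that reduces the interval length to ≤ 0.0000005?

22

Width after n steps is 2/2^n. Need 2^n ≥ 2/0.0000005 = 4000000.
2^21 = 2097152 < 4000000 ≤ 2^22 = 4194304, so n = 22.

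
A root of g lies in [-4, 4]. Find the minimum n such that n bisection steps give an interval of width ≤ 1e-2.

Width after n steps is 8/2^n. Need 2^n ≥ 8/1e-2 = 800.
2^9 = 512 < 800 ≤ 2^10 = 1024, so n = 10.

10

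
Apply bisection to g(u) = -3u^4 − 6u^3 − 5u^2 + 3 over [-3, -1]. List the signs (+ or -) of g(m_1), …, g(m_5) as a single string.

---++

midpoint -2: g = -17 < 0 → [-2, -1]
midpoint -1.5: g = -3.1875 < 0 → [-1.5, -1]
midpoint -1.25: g = -0.417969 < 0 → [-1.25, -1]
midpoint -1.125: g = 0.4094 > 0 → [-1.25, -1.125]
midpoint -1.1875: g = 0.031 > 0 → [-1.25, -1.1875]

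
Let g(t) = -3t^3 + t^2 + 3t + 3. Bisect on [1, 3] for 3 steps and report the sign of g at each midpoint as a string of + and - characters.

--+

m = 2, g(m) = -11 (−); new bracket [1, 2]
m = 1.5, g(m) = -0.375 (−); new bracket [1, 1.5]
m = 1.25, g(m) = 2.453125 (+); new bracket [1.25, 1.5]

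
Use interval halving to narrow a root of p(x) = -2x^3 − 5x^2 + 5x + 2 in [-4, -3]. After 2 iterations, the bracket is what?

m = -3.5, p(m) = 9 (+); new bracket [-3.5, -3]
m = -3.25, p(m) = 1.59375 (+); new bracket [-3.25, -3]

[-3.25, -3]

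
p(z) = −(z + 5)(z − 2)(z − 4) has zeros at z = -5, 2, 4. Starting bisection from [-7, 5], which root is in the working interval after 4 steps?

m = -1, p(m) = -60 (−); new bracket [-7, -1]
m = -4, p(m) = -48 (−); new bracket [-7, -4]
m = -5.5, p(m) = 35.625 (+); new bracket [-5.5, -4]
m = -4.75, p(m) = -14.7656 (−); new bracket [-5.5, -4.75]

-5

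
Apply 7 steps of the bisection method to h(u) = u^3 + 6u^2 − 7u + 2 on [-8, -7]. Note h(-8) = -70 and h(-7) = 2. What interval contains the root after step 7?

u = -7.5 gives h = -29.875, negative; keep [-7.5, -7]
u = -7.25 gives h = -12.953125, negative; keep [-7.25, -7]
u = -7.125 gives h = -5.236328, negative; keep [-7.125, -7]
u = -7.0625 gives h = -1.5588, negative; keep [-7.0625, -7]
u = -7.03125 gives h = 0.2353, positive; keep [-7.0625, -7.03125]
u = -7.046875 gives h = -0.6581, negative; keep [-7.046875, -7.03125]
u = -7.0390625 gives h = -0.2104, negative; keep [-7.0390625, -7.03125]

[-7.0390625, -7.03125]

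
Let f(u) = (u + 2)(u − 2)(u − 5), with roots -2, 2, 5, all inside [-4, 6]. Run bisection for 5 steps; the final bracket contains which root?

f(1) = 12 > 0, so the root lies in [-4, 1]
f(-1.5) = 11.375 > 0, so the root lies in [-4, -1.5]
f(-2.75) = -27.609375 < 0, so the root lies in [-2.75, -1.5]
f(-2.125) = -3.6738 < 0, so the root lies in [-2.125, -1.5]
f(-1.8125) = 4.8699 > 0, so the root lies in [-2.125, -1.8125]

-2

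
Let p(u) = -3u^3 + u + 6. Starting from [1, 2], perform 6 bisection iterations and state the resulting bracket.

midpoint 1.5: p = -2.625 < 0 → [1, 1.5]
midpoint 1.25: p = 1.390625 > 0 → [1.25, 1.5]
midpoint 1.375: p = -0.423828 < 0 → [1.25, 1.375]
midpoint 1.3125: p = 0.5295 > 0 → [1.3125, 1.375]
midpoint 1.34375: p = 0.0647 > 0 → [1.34375, 1.375]
midpoint 1.359375: p = -0.1766 < 0 → [1.34375, 1.359375]

[1.34375, 1.359375]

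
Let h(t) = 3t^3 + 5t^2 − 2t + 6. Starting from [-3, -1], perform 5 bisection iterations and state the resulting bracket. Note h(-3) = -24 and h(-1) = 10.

m = -2, h(m) = 6 (+); new bracket [-3, -2]
m = -2.5, h(m) = -4.625 (−); new bracket [-2.5, -2]
m = -2.25, h(m) = 1.640625 (+); new bracket [-2.5, -2.25]
m = -2.375, h(m) = -1.2363 (−); new bracket [-2.375, -2.25]
m = -2.3125, h(m) = 0.2639 (+); new bracket [-2.375, -2.3125]

[-2.375, -2.3125]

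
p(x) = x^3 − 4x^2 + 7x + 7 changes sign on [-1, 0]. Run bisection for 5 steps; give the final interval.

[-0.6875, -0.65625]

midpoint -0.5: p = 2.375 > 0 → [-1, -0.5]
midpoint -0.75: p = -0.921875 < 0 → [-0.75, -0.5]
midpoint -0.625: p = 0.818359 > 0 → [-0.75, -0.625]
midpoint -0.6875: p = -0.0281 < 0 → [-0.6875, -0.625]
midpoint -0.65625: p = 0.401 > 0 → [-0.6875, -0.65625]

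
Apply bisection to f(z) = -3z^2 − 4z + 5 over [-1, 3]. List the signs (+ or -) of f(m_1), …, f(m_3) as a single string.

m = 1, f(m) = -2 (−); new bracket [-1, 1]
m = 0, f(m) = 5 (+); new bracket [0, 1]
m = 0.5, f(m) = 2.25 (+); new bracket [0.5, 1]

-++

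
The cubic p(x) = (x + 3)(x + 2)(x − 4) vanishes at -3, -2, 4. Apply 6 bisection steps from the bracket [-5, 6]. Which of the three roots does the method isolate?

4

p(0.5) = -30.625 < 0, so the root lies in [0.5, 6]
p(3.25) = -24.609375 < 0, so the root lies in [3.25, 6]
p(4.625) = 31.572266 > 0, so the root lies in [3.25, 4.625]
p(3.9375) = -2.5745 < 0, so the root lies in [3.9375, 4.625]
p(4.28125) = 12.8631 > 0, so the root lies in [3.9375, 4.28125]
p(4.109375) = 4.7506 > 0, so the root lies in [3.9375, 4.109375]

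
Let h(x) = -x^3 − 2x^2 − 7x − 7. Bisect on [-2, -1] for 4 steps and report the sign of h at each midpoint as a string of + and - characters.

m = -1.5, h(m) = 2.375 (+); new bracket [-1.5, -1]
m = -1.25, h(m) = 0.578125 (+); new bracket [-1.25, -1]
m = -1.125, h(m) = -0.232422 (−); new bracket [-1.25, -1.125]
m = -1.1875, h(m) = 0.1667 (+); new bracket [-1.1875, -1.125]

++-+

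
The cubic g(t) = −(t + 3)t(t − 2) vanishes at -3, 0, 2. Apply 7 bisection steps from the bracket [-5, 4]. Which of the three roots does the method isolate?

t = -0.5 gives g = -3.125, negative; keep [-5, -0.5]
t = -2.75 gives g = -3.265625, negative; keep [-5, -2.75]
t = -3.875 gives g = 19.919922, positive; keep [-3.875, -2.75]
t = -3.3125 gives g = 5.4993, positive; keep [-3.3125, -2.75]
t = -3.03125 gives g = 0.4766, positive; keep [-3.03125, -2.75]
t = -2.890625 gives g = -1.5462, negative; keep [-3.03125, -2.890625]
t = -2.9609375 gives g = -0.5738, negative; keep [-3.03125, -2.9609375]

-3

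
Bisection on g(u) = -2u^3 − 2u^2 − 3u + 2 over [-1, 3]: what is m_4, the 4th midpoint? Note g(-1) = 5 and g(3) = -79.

g(1) = -5 < 0, so the root lies in [-1, 1]
g(0) = 2 > 0, so the root lies in [0, 1]
g(0.5) = -0.25 < 0, so the root lies in [0, 0.5]
g(0.25) = 1.0938 > 0, so the root lies in [0.25, 0.5]

0.25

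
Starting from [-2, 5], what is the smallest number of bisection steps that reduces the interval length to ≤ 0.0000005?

24

Width after n steps is 7/2^n. Need 2^n ≥ 7/0.0000005 = 14000000.
2^23 = 8388608 < 14000000 ≤ 2^24 = 16777216, so n = 24.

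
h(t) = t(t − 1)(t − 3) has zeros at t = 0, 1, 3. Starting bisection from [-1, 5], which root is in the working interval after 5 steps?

h(2) = -2 < 0, so the root lies in [2, 5]
h(3.5) = 4.375 > 0, so the root lies in [2, 3.5]
h(2.75) = -1.203125 < 0, so the root lies in [2.75, 3.5]
h(3.125) = 0.8301 > 0, so the root lies in [2.75, 3.125]
h(2.9375) = -0.3557 < 0, so the root lies in [2.9375, 3.125]

3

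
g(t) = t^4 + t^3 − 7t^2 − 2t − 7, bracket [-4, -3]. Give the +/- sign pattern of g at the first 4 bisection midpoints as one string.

++--

midpoint -3.5: g = 21.4375 > 0 → [-3.5, -3]
midpoint -3.25: g = 2.800781 > 0 → [-3.25, -3]
midpoint -3.125: g = -4.259521 < 0 → [-3.25, -3.125]
midpoint -3.1875: g = -0.9028 < 0 → [-3.25, -3.1875]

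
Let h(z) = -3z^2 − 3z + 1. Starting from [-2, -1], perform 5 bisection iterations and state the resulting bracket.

[-1.28125, -1.25]

m = -1.5, h(m) = -1.25 (−); new bracket [-1.5, -1]
m = -1.25, h(m) = 0.0625 (+); new bracket [-1.5, -1.25]
m = -1.375, h(m) = -0.546875 (−); new bracket [-1.375, -1.25]
m = -1.3125, h(m) = -0.2305 (−); new bracket [-1.3125, -1.25]
m = -1.28125, h(m) = -0.0811 (−); new bracket [-1.28125, -1.25]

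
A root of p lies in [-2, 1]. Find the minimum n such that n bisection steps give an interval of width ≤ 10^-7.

Width after n steps is 3/2^n. Need 2^n ≥ 3/10^-7 = 30000000.
2^24 = 16777216 < 30000000 ≤ 2^25 = 33554432, so n = 25.

25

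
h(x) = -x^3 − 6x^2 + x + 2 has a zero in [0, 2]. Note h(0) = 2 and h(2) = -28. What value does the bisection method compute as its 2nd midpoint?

0.5

m = 1, h(m) = -4 (−); new bracket [0, 1]
m = 0.5, h(m) = 0.875 (+); new bracket [0.5, 1]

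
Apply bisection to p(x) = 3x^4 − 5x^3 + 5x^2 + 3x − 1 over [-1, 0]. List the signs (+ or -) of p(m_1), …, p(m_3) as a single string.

midpoint -0.5: p = -0.4375 < 0 → [-1, -0.5]
midpoint -0.75: p = 2.621094 > 0 → [-0.75, -0.5]
midpoint -0.625: p = 0.756592 > 0 → [-0.625, -0.5]

-++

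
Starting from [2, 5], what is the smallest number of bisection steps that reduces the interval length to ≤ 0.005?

Width after n steps is 3/2^n. Need 2^n ≥ 3/0.005 = 600.
2^9 = 512 < 600 ≤ 2^10 = 1024, so n = 10.

10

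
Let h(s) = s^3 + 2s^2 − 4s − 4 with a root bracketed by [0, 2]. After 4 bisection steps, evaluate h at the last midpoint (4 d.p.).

-0.9277

h(1) = -5 < 0, so the root lies in [1, 2]
h(1.5) = -2.125 < 0, so the root lies in [1.5, 2]
h(1.75) = 0.484375 > 0, so the root lies in [1.5, 1.75]
h(1.625) = -0.9277 < 0, so the root lies in [1.625, 1.75]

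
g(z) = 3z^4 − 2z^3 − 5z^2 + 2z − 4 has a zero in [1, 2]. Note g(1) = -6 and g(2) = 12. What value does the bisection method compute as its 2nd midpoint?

1.75

g(1.5) = -3.8125 < 0, so the root lies in [1.5, 2]
g(1.75) = 1.605469 > 0, so the root lies in [1.5, 1.75]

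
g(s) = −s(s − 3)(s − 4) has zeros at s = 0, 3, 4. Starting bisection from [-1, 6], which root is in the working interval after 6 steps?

m = 2.5, g(m) = -1.875 (−); new bracket [-1, 2.5]
m = 0.75, g(m) = -5.484375 (−); new bracket [-1, 0.75]
m = -0.125, g(m) = 1.611328 (+); new bracket [-0.125, 0.75]
m = 0.3125, g(m) = -3.0969 (−); new bracket [-0.125, 0.3125]
m = 0.09375, g(m) = -1.0643 (−); new bracket [-0.125, 0.09375]
m = -0.015625, g(m) = 0.1892 (+); new bracket [-0.015625, 0.09375]

0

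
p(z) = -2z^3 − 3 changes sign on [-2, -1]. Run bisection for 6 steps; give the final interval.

m = -1.5, p(m) = 3.75 (+); new bracket [-1.5, -1]
m = -1.25, p(m) = 0.90625 (+); new bracket [-1.25, -1]
m = -1.125, p(m) = -0.152344 (−); new bracket [-1.25, -1.125]
m = -1.1875, p(m) = 0.3491 (+); new bracket [-1.1875, -1.125]
m = -1.15625, p(m) = 0.0916 (+); new bracket [-1.15625, -1.125]
m = -1.140625, p(m) = -0.032 (−); new bracket [-1.15625, -1.140625]

[-1.15625, -1.140625]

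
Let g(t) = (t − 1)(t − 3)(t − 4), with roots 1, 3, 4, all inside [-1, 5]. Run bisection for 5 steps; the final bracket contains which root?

t = 2 gives g = 2, positive; keep [-1, 2]
t = 0.5 gives g = -4.375, negative; keep [0.5, 2]
t = 1.25 gives g = 1.203125, positive; keep [0.5, 1.25]
t = 0.875 gives g = -0.8301, negative; keep [0.875, 1.25]
t = 1.0625 gives g = 0.3557, positive; keep [0.875, 1.0625]

1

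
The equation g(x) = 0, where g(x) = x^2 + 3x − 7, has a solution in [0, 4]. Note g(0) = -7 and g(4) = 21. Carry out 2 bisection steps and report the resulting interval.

g(2) = 3 > 0, so the root lies in [0, 2]
g(1) = -3 < 0, so the root lies in [1, 2]

[1, 2]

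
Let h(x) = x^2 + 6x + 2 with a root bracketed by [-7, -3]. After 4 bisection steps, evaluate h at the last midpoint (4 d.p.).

0.5625

h(-5) = -3 < 0, so the root lies in [-7, -5]
h(-6) = 2 > 0, so the root lies in [-6, -5]
h(-5.5) = -0.75 < 0, so the root lies in [-6, -5.5]
h(-5.75) = 0.5625 > 0, so the root lies in [-5.75, -5.5]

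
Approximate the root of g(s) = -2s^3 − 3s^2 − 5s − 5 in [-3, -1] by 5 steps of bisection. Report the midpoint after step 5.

midpoint -2: g = 9 > 0 → [-2, -1]
midpoint -1.5: g = 2.5 > 0 → [-1.5, -1]
midpoint -1.25: g = 0.46875 > 0 → [-1.25, -1]
midpoint -1.125: g = -0.3242 < 0 → [-1.25, -1.125]
midpoint -1.1875: g = 0.0562 > 0 → [-1.1875, -1.125]

-1.1875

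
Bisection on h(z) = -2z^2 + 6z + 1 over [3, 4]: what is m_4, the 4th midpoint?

3.1875

m = 3.5, h(m) = -2.5 (−); new bracket [3, 3.5]
m = 3.25, h(m) = -0.625 (−); new bracket [3, 3.25]
m = 3.125, h(m) = 0.21875 (+); new bracket [3.125, 3.25]
m = 3.1875, h(m) = -0.1953 (−); new bracket [3.125, 3.1875]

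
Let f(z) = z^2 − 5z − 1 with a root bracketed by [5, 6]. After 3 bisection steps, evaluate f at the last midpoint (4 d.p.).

m = 5.5, f(m) = 1.75 (+); new bracket [5, 5.5]
m = 5.25, f(m) = 0.3125 (+); new bracket [5, 5.25]
m = 5.125, f(m) = -0.359375 (−); new bracket [5.125, 5.25]

-0.3594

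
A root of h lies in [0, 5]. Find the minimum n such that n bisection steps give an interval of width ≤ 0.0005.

Width after n steps is 5/2^n. Need 2^n ≥ 5/0.0005 = 10000.
2^13 = 8192 < 10000 ≤ 2^14 = 16384, so n = 14.

14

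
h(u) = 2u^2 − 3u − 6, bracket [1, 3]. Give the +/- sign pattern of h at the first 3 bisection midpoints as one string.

--+

h(2) = -4 < 0, so the root lies in [2, 3]
h(2.5) = -1 < 0, so the root lies in [2.5, 3]
h(2.75) = 0.875 > 0, so the root lies in [2.5, 2.75]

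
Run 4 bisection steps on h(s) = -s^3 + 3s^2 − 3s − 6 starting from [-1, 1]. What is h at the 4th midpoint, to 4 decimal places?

-0.4082

midpoint 0: h = -6 < 0 → [-1, 0]
midpoint -0.5: h = -3.625 < 0 → [-1, -0.5]
midpoint -0.75: h = -1.640625 < 0 → [-1, -0.75]
midpoint -0.875: h = -0.4082 < 0 → [-1, -0.875]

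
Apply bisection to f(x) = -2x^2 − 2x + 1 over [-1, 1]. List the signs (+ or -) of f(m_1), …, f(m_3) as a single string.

m = 0, f(m) = 1 (+); new bracket [0, 1]
m = 0.5, f(m) = -0.5 (−); new bracket [0, 0.5]
m = 0.25, f(m) = 0.375 (+); new bracket [0.25, 0.5]

+-+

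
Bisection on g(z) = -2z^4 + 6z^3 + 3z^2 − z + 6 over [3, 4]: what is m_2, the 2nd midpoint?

m = 3.5, g(m) = -3.625 (−); new bracket [3, 3.5]
m = 3.25, g(m) = 17.273438 (+); new bracket [3.25, 3.5]

3.25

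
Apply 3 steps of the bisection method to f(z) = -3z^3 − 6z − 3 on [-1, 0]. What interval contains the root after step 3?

[-0.5, -0.375]

f(-0.5) = 0.375 > 0, so the root lies in [-0.5, 0]
f(-0.25) = -1.453125 < 0, so the root lies in [-0.5, -0.25]
f(-0.375) = -0.591797 < 0, so the root lies in [-0.5, -0.375]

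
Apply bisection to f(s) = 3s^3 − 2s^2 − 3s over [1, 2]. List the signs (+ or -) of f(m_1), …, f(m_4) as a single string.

+--+

m = 1.5, f(m) = 1.125 (+); new bracket [1, 1.5]
m = 1.25, f(m) = -1.015625 (−); new bracket [1.25, 1.5]
m = 1.375, f(m) = -0.107422 (−); new bracket [1.375, 1.5]
m = 1.4375, f(m) = 0.4661 (+); new bracket [1.375, 1.4375]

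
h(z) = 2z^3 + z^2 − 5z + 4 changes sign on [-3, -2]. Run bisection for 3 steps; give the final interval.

h(-2.5) = -8.5 < 0, so the root lies in [-2.5, -2]
h(-2.25) = -2.46875 < 0, so the root lies in [-2.25, -2]
h(-2.125) = -0.050781 < 0, so the root lies in [-2.125, -2]

[-2.125, -2]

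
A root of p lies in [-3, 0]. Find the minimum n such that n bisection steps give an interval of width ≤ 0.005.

10

Width after n steps is 3/2^n. Need 2^n ≥ 3/0.005 = 600.
2^9 = 512 < 600 ≤ 2^10 = 1024, so n = 10.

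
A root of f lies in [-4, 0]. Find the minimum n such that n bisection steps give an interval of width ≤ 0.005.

Width after n steps is 4/2^n. Need 2^n ≥ 4/0.005 = 800.
2^9 = 512 < 800 ≤ 2^10 = 1024, so n = 10.

10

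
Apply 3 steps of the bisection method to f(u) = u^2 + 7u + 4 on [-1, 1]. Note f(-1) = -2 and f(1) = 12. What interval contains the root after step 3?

[-0.75, -0.5]

u = 0 gives f = 4, positive; keep [-1, 0]
u = -0.5 gives f = 0.75, positive; keep [-1, -0.5]
u = -0.75 gives f = -0.6875, negative; keep [-0.75, -0.5]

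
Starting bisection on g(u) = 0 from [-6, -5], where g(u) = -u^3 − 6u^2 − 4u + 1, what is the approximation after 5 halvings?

-5.21875

u = -5.5 gives g = 7.875, positive; keep [-5.5, -5]
u = -5.25 gives g = 1.328125, positive; keep [-5.25, -5]
u = -5.125 gives g = -1.482422, negative; keep [-5.25, -5.125]
u = -5.1875 gives g = -0.1145, negative; keep [-5.25, -5.1875]
u = -5.21875 gives g = 0.5974, positive; keep [-5.21875, -5.1875]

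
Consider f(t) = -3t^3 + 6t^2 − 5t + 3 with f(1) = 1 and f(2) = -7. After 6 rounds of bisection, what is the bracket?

t = 1.5 gives f = -1.125, negative; keep [1, 1.5]
t = 1.25 gives f = 0.265625, positive; keep [1.25, 1.5]
t = 1.375 gives f = -0.330078, negative; keep [1.25, 1.375]
t = 1.3125 gives f = -0.0095, negative; keep [1.25, 1.3125]
t = 1.28125 gives f = 0.1335, positive; keep [1.28125, 1.3125]
t = 1.296875 gives f = 0.0634, positive; keep [1.296875, 1.3125]

[1.296875, 1.3125]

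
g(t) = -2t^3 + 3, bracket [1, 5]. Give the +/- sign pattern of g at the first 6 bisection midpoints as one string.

midpoint 3: g = -51 < 0 → [1, 3]
midpoint 2: g = -13 < 0 → [1, 2]
midpoint 1.5: g = -3.75 < 0 → [1, 1.5]
midpoint 1.25: g = -0.9062 < 0 → [1, 1.25]
midpoint 1.125: g = 0.1523 > 0 → [1.125, 1.25]
midpoint 1.1875: g = -0.3491 < 0 → [1.125, 1.1875]

----+-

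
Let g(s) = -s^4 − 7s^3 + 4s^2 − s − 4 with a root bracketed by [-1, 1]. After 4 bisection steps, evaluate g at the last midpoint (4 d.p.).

g(0) = -4 < 0, so the root lies in [-1, 0]
g(-0.5) = -1.6875 < 0, so the root lies in [-1, -0.5]
g(-0.75) = 1.636719 > 0, so the root lies in [-0.75, -0.5]
g(-0.625) = -0.2561 < 0, so the root lies in [-0.75, -0.625]

-0.2561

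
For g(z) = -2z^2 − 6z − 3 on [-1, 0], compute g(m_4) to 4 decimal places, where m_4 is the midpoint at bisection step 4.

0.1797

g(-0.5) = -0.5 < 0, so the root lies in [-1, -0.5]
g(-0.75) = 0.375 > 0, so the root lies in [-0.75, -0.5]
g(-0.625) = -0.03125 < 0, so the root lies in [-0.75, -0.625]
g(-0.6875) = 0.1797 > 0, so the root lies in [-0.6875, -0.625]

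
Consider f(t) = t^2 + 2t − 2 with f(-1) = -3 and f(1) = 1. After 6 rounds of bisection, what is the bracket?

[0.71875, 0.75]

m = 0, f(m) = -2 (−); new bracket [0, 1]
m = 0.5, f(m) = -0.75 (−); new bracket [0.5, 1]
m = 0.75, f(m) = 0.0625 (+); new bracket [0.5, 0.75]
m = 0.625, f(m) = -0.3594 (−); new bracket [0.625, 0.75]
m = 0.6875, f(m) = -0.1523 (−); new bracket [0.6875, 0.75]
m = 0.71875, f(m) = -0.0459 (−); new bracket [0.71875, 0.75]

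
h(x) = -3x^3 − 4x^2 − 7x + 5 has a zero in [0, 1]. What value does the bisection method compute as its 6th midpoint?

0.515625

m = 0.5, h(m) = 0.125 (+); new bracket [0.5, 1]
m = 0.75, h(m) = -3.765625 (−); new bracket [0.5, 0.75]
m = 0.625, h(m) = -1.669922 (−); new bracket [0.5, 0.625]
m = 0.5625, h(m) = -0.7371 (−); new bracket [0.5, 0.5625]
m = 0.53125, h(m) = -0.2975 (−); new bracket [0.5, 0.53125]
m = 0.515625, h(m) = -0.0841 (−); new bracket [0.5, 0.515625]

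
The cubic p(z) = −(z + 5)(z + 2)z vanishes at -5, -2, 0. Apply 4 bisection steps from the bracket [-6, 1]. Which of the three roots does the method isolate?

p(-2.5) = -3.125 < 0, so the root lies in [-6, -2.5]
p(-4.25) = -7.171875 < 0, so the root lies in [-6, -4.25]
p(-5.125) = 2.001953 > 0, so the root lies in [-5.125, -4.25]
p(-4.6875) = -3.9368 < 0, so the root lies in [-5.125, -4.6875]

-5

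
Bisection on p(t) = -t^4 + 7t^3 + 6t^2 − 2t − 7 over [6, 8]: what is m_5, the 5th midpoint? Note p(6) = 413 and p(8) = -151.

midpoint 7: p = 273 > 0 → [7, 8]
midpoint 7.5: p = 104.5625 > 0 → [7.5, 8]
midpoint 7.75: p = -11.238281 < 0 → [7.5, 7.75]
midpoint 7.625: p = 49.5173 > 0 → [7.625, 7.75]
midpoint 7.6875: p = 19.8706 > 0 → [7.6875, 7.75]

7.6875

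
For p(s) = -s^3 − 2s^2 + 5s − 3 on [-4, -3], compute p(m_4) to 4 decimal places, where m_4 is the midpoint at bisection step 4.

-0.9822

p(-3.5) = -2.125 < 0, so the root lies in [-4, -3.5]
p(-3.75) = 2.859375 > 0, so the root lies in [-3.75, -3.5]
p(-3.625) = 0.228516 > 0, so the root lies in [-3.625, -3.5]
p(-3.5625) = -0.9822 < 0, so the root lies in [-3.625, -3.5625]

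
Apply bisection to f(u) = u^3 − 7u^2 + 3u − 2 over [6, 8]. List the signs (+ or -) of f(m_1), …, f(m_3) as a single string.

+-+

f(7) = 19 > 0, so the root lies in [6, 7]
f(6.5) = -3.625 < 0, so the root lies in [6.5, 7]
f(6.75) = 6.859375 > 0, so the root lies in [6.5, 6.75]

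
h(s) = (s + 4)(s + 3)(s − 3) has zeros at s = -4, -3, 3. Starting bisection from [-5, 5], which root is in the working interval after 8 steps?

m = 0, h(m) = -36 (−); new bracket [0, 5]
m = 2.5, h(m) = -17.875 (−); new bracket [2.5, 5]
m = 3.75, h(m) = 39.234375 (+); new bracket [2.5, 3.75]
m = 3.125, h(m) = 5.4551 (+); new bracket [2.5, 3.125]
m = 2.8125, h(m) = -7.4246 (−); new bracket [2.8125, 3.125]
m = 2.96875, h(m) = -1.2998 (−); new bracket [2.96875, 3.125]
m = 3.046875, h(m) = 1.9974 (+); new bracket [2.96875, 3.046875]
m = 3.0078125, h(m) = 0.3289 (+); new bracket [2.96875, 3.0078125]

3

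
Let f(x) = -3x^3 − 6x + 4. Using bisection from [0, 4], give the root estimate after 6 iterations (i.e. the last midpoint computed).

midpoint 2: f = -32 < 0 → [0, 2]
midpoint 1: f = -5 < 0 → [0, 1]
midpoint 0.5: f = 0.625 > 0 → [0.5, 1]
midpoint 0.75: f = -1.7656 < 0 → [0.5, 0.75]
midpoint 0.625: f = -0.4824 < 0 → [0.5, 0.625]
midpoint 0.5625: f = 0.0911 > 0 → [0.5625, 0.625]

0.5625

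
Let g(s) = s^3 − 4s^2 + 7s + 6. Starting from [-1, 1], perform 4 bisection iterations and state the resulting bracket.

m = 0, g(m) = 6 (+); new bracket [-1, 0]
m = -0.5, g(m) = 1.375 (+); new bracket [-1, -0.5]
m = -0.75, g(m) = -1.921875 (−); new bracket [-0.75, -0.5]
m = -0.625, g(m) = -0.1816 (−); new bracket [-0.625, -0.5]

[-0.625, -0.5]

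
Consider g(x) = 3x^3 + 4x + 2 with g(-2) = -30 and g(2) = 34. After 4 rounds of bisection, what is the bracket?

midpoint 0: g = 2 > 0 → [-2, 0]
midpoint -1: g = -5 < 0 → [-1, 0]
midpoint -0.5: g = -0.375 < 0 → [-0.5, 0]
midpoint -0.25: g = 0.9531 > 0 → [-0.5, -0.25]

[-0.5, -0.25]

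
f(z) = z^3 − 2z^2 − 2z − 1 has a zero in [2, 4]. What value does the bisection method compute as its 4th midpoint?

2.875

midpoint 3: f = 2 > 0 → [2, 3]
midpoint 2.5: f = -2.875 < 0 → [2.5, 3]
midpoint 2.75: f = -0.828125 < 0 → [2.75, 3]
midpoint 2.875: f = 0.4824 > 0 → [2.75, 2.875]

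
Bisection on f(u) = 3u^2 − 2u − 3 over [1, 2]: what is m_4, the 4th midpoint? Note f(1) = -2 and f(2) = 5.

u = 1.5 gives f = 0.75, positive; keep [1, 1.5]
u = 1.25 gives f = -0.8125, negative; keep [1.25, 1.5]
u = 1.375 gives f = -0.078125, negative; keep [1.375, 1.5]
u = 1.4375 gives f = 0.3242, positive; keep [1.375, 1.4375]

1.4375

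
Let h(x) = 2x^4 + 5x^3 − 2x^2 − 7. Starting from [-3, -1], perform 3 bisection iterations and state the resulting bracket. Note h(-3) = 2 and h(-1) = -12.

h(-2) = -23 < 0, so the root lies in [-3, -2]
h(-2.5) = -19.5 < 0, so the root lies in [-3, -2.5]
h(-2.75) = -11.726562 < 0, so the root lies in [-3, -2.75]

[-3, -2.75]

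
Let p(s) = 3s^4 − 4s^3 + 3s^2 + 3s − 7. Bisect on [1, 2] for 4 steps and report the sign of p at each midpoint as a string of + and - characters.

s = 1.5 gives p = 5.9375, positive; keep [1, 1.5]
s = 1.25 gives p = 0.949219, positive; keep [1, 1.25]
s = 1.125 gives p = -0.718018, negative; keep [1.125, 1.25]
s = 1.1875 gives p = 0.0603, positive; keep [1.125, 1.1875]

++-+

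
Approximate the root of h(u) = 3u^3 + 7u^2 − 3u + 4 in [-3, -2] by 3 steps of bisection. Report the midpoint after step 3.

midpoint -2.5: h = 8.375 > 0 → [-3, -2.5]
midpoint -2.75: h = 2.796875 > 0 → [-3, -2.75]
midpoint -2.875: h = -0.806641 < 0 → [-2.875, -2.75]

-2.875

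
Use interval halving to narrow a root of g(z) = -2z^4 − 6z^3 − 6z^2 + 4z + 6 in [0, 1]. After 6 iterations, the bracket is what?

[0.859375, 0.875]

z = 0.5 gives g = 5.625, positive; keep [0.5, 1]
z = 0.75 gives g = 2.460938, positive; keep [0.75, 1]
z = 0.875 gives g = -0.285645, negative; keep [0.75, 0.875]
z = 0.8125 gives g = 1.1992, positive; keep [0.8125, 0.875]
z = 0.84375 gives g = 0.4858, positive; keep [0.84375, 0.875]
z = 0.859375 gives g = 0.1075, positive; keep [0.859375, 0.875]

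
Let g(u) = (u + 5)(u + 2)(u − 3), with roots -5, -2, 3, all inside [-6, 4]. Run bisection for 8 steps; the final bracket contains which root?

3

midpoint -1: g = -16 < 0 → [-1, 4]
midpoint 1.5: g = -34.125 < 0 → [1.5, 4]
midpoint 2.75: g = -9.203125 < 0 → [2.75, 4]
midpoint 3.375: g = 16.8809 > 0 → [2.75, 3.375]
midpoint 3.0625: g = 2.551 > 0 → [2.75, 3.0625]
midpoint 2.90625: g = -3.6366 < 0 → [2.90625, 3.0625]
midpoint 2.984375: g = -0.6218 < 0 → [2.984375, 3.0625]
midpoint 3.0234375: g = 0.9447 > 0 → [2.984375, 3.0234375]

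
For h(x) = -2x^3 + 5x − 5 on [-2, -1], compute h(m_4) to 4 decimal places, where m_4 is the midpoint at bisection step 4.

m = -1.5, h(m) = -5.75 (−); new bracket [-2, -1.5]
m = -1.75, h(m) = -3.03125 (−); new bracket [-2, -1.75]
m = -1.875, h(m) = -1.191406 (−); new bracket [-2, -1.875]
m = -1.9375, h(m) = -0.1411 (−); new bracket [-2, -1.9375]

-0.1411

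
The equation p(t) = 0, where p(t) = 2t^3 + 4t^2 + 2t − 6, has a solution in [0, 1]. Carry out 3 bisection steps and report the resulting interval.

[0.75, 0.875]

t = 0.5 gives p = -3.75, negative; keep [0.5, 1]
t = 0.75 gives p = -1.40625, negative; keep [0.75, 1]
t = 0.875 gives p = 0.152344, positive; keep [0.75, 0.875]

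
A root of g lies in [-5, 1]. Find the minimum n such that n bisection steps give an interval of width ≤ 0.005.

11

Width after n steps is 6/2^n. Need 2^n ≥ 6/0.005 = 1200.
2^10 = 1024 < 1200 ≤ 2^11 = 2048, so n = 11.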